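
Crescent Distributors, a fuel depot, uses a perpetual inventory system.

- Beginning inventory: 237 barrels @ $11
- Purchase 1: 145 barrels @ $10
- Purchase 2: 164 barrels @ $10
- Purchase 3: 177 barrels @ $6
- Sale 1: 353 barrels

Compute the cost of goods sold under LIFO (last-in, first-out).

COGS = $2,822

Sale 1 (353) [LIFO — newest first]: 177 @ $6 + 164 @ $10 + 12 @ $10 = $2,822
Ending inventory: 237 @ $11 + 133 @ $10 = $3,937
Check: goods available $6,759 = COGS $2,822 + ending $3,937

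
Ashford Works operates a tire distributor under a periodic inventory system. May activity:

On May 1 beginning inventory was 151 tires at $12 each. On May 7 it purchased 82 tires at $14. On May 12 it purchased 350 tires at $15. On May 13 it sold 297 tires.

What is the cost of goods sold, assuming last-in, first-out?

COGS = $4,455

May 13, 297 sold [LIFO — newest first]: 297 @ $15 = $4,455
Ending inventory: 151 @ $12 + 82 @ $14 + 53 @ $15 = $3,755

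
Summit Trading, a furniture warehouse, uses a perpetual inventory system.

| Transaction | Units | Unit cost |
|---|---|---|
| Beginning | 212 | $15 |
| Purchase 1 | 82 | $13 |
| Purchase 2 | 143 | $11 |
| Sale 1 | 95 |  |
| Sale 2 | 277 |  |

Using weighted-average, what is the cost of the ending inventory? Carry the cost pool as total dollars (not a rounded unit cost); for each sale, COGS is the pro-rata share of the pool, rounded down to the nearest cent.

Ending inventory = $865.53

After Beginning: 212 on hand, pool $3,180.00 (≈ $15.0000 each)
After Purchase 1: 294 on hand, pool $4,246.00 (≈ $14.4422 each)
After Purchase 2: 437 on hand, pool $5,819.00 (≈ $13.3158 each)
Sale 1, sell 95: 95/437 × $5,819.00 → $1,265.00
Sale 2, sell 277: 277/342 × $4,554.00 → $3,688.47
Total COGS = $1,265.00 + $3,688.47 = $4,953.47
Ending inventory (cost pool remaining) = $865.53
Check: goods available $5,819.00 = COGS $4,953.47 + ending $865.53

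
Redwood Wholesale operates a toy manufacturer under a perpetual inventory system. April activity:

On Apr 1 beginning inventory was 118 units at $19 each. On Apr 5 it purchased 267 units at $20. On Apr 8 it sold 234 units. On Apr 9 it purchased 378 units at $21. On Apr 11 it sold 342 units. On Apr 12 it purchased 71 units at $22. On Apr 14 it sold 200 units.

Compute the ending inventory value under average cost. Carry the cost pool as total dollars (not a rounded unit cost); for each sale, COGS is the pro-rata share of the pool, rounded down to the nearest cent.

Ending inventory = $1,218.29

After Apr 1: 118 on hand, pool $2,242.00 (≈ $19.0000 each)
After Apr 5: 385 on hand, pool $7,582.00 (≈ $19.6935 each)
Apr 8, sell 234: 234/385 × $7,582.00 → $4,608.28
After Apr 9: 529 on hand, pool $10,911.72 (≈ $20.6271 each)
Apr 11, sell 342: 342/529 × $10,911.72 → $7,054.45
After Apr 12: 258 on hand, pool $5,419.27 (≈ $21.0049 each)
Apr 14, sell 200: 200/258 × $5,419.27 → $4,200.98
Total COGS = $4,608.28 + $7,054.45 + $4,200.98 = $15,863.71
Ending inventory (cost pool remaining) = $1,218.29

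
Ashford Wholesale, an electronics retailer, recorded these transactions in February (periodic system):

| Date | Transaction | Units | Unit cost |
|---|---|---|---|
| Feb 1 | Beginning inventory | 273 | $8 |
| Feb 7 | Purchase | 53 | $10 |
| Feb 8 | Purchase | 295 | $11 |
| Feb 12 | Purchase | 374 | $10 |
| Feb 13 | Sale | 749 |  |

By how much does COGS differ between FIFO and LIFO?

$492

FIFO COGS: 273 @ $8 + 53 @ $10 + 295 @ $11 + 128 @ $10 = $7,239
LIFO COGS: 374 @ $10 + 295 @ $11 + 53 @ $10 + 27 @ $8 = $7,731
Difference = |$7,239 − $7,731| = $492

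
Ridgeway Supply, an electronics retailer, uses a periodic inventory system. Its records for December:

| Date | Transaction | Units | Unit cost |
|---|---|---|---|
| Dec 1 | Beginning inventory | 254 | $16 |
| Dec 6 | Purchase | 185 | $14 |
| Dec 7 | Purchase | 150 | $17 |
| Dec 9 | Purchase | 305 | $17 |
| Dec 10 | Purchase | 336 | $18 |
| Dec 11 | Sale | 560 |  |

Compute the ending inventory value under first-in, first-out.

Dec 11, 560 sold [FIFO — oldest first]: 254 @ $16 + 185 @ $14 + 121 @ $17 = $8,711
Ending inventory: 29 @ $17 + 305 @ $17 + 336 @ $18 = $11,726

Ending inventory = $11,726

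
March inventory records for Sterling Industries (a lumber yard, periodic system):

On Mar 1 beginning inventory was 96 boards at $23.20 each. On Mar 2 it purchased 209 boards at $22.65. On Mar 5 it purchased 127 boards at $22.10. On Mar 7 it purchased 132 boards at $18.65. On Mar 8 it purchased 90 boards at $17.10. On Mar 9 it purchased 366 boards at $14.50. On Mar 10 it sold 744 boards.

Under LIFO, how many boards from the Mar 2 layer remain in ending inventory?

Mar 10, 744 sold [LIFO — newest first]: 366 @ $14.50 + 90 @ $17.10 + 132 @ $18.65 + 127 @ $22.10 + 29 @ $22.65 = $12,771.35
Ending inventory: 96 @ $23.20 + 180 @ $22.65 = $6,304.20
Check: goods available $19,075.55 = COGS $12,771.35 + ending $6,304.20

180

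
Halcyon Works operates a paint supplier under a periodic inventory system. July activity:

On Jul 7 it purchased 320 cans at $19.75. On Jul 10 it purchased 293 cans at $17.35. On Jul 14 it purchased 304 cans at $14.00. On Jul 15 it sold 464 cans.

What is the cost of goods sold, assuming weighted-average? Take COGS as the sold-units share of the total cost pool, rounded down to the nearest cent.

Jul 15, sell 464: 464/917 × $15,659.55 → $7,923.69
Ending inventory (cost pool remaining) = $7,735.86
Check: goods available $15,659.55 = COGS $7,923.69 + ending $7,735.86

COGS = $7,923.69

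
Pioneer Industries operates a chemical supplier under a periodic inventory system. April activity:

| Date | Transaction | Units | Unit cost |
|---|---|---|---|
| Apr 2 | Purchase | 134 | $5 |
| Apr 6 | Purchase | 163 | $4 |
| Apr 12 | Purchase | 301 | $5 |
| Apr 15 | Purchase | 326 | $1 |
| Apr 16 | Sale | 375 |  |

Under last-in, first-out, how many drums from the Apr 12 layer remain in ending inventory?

252

Apr 16, 375 sold [LIFO — newest first]: 326 @ $1 + 49 @ $5 = $571
Ending inventory: 134 @ $5 + 163 @ $4 + 252 @ $5 = $2,582
Check: goods available $3,153 = COGS $571 + ending $2,582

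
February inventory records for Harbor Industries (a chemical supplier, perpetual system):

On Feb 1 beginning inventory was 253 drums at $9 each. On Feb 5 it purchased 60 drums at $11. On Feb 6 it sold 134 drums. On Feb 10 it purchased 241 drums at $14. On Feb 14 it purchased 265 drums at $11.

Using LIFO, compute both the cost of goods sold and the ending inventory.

COGS = $1,326; ending inventory = $7,900

Feb 6, 134 sold [LIFO — newest first]: 60 @ $11 + 74 @ $9 = $1,326
Ending inventory: 179 @ $9 + 241 @ $14 + 265 @ $11 = $7,900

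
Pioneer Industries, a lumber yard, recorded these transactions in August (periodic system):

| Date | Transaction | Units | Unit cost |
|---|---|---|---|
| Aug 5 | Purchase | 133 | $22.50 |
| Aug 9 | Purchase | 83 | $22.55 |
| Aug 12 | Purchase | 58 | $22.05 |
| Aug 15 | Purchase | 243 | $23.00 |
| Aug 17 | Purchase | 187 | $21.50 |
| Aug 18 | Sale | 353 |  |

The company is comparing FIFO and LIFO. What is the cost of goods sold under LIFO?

COGS = $7,838.50

FIFO COGS: 133 @ $22.50 + 83 @ $22.55 + 58 @ $22.05 + 79 @ $23.00 = $7,960.05
LIFO COGS: 187 @ $21.50 + 166 @ $23.00 = $7,838.50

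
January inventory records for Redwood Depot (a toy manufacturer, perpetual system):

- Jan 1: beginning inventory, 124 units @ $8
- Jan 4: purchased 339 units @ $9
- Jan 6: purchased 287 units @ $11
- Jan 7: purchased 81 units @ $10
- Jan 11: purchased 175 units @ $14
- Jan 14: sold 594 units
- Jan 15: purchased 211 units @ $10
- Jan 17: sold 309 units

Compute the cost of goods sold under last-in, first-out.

COGS = $9,868

Jan 14, 594 sold [LIFO — newest first]: 175 @ $14 + 81 @ $10 + 287 @ $11 + 51 @ $9 = $6,876
Jan 17, 309 sold [LIFO — newest first]: 211 @ $10 + 98 @ $9 = $2,992
Total COGS = $6,876 + $2,992 = $9,868
Ending inventory: 124 @ $8 + 190 @ $9 = $2,702
Check: goods available $12,570 = COGS $9,868 + ending $2,702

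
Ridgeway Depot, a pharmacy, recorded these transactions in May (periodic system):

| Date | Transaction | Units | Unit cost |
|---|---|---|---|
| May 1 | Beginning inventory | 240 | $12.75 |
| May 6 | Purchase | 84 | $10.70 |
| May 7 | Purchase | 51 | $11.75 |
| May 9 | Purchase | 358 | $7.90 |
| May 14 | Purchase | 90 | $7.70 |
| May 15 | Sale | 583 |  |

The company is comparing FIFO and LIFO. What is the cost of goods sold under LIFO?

COGS = $5,019.25

FIFO COGS: 240 @ $12.75 + 84 @ $10.70 + 51 @ $11.75 + 208 @ $7.90 = $6,201.25
LIFO COGS: 90 @ $7.70 + 358 @ $7.90 + 51 @ $11.75 + 84 @ $10.70 = $5,019.25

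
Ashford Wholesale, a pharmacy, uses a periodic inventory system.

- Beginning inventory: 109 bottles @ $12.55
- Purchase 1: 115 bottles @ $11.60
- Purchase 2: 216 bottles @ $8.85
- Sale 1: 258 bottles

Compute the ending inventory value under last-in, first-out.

Ending inventory = $2,214.75

Sale 1 (258) [LIFO — newest first]: 216 @ $8.85 + 42 @ $11.60 = $2,398.80
Ending inventory: 109 @ $12.55 + 73 @ $11.60 = $2,214.75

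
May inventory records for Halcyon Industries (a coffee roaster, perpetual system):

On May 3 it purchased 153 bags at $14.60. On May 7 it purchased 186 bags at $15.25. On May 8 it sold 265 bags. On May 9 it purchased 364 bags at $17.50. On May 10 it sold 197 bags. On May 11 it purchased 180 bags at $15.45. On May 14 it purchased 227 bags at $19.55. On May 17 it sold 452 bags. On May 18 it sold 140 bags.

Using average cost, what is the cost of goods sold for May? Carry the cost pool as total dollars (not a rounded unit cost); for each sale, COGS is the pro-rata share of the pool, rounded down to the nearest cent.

After May 3: 153 on hand, pool $2,233.80 (≈ $14.6000 each)
After May 7: 339 on hand, pool $5,070.30 (≈ $14.9566 each)
May 8, sell 265: 265/339 × $5,070.30 → $3,963.50
After May 9: 438 on hand, pool $7,476.80 (≈ $17.0703 each)
May 10, sell 197: 197/438 × $7,476.80 → $3,362.85
After May 11: 421 on hand, pool $6,894.95 (≈ $16.3776 each)
After May 14: 648 on hand, pool $11,332.80 (≈ $17.4889 each)
May 17, sell 452: 452/648 × $11,332.80 → $7,904.97
May 18, sell 140: 140/196 × $3,427.83 → $2,448.45
Total COGS = $3,963.50 + $3,362.85 + $7,904.97 + $2,448.45 = $17,679.77
Ending inventory (cost pool remaining) = $979.38

COGS = $17,679.77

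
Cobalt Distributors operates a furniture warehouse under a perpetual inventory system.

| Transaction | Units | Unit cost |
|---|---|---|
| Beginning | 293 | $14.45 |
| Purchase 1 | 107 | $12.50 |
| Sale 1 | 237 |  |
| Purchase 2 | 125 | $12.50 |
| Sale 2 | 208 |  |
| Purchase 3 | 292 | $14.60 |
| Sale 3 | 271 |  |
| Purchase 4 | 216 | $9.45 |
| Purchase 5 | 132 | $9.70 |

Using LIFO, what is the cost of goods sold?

Sale 1 (237) [LIFO — newest first]: 107 @ $12.50 + 130 @ $14.45 = $3,216.00
Sale 2 (208) [LIFO — newest first]: 125 @ $12.50 + 83 @ $14.45 = $2,761.85
Sale 3 (271) [LIFO — newest first]: 271 @ $14.60 = $3,956.60
Total COGS = $3,216.00 + $2,761.85 + $3,956.60 = $9,934.45
Ending inventory: 80 @ $14.45 + 21 @ $14.60 + 216 @ $9.45 + 132 @ $9.70 = $4,784.20

COGS = $9,934.45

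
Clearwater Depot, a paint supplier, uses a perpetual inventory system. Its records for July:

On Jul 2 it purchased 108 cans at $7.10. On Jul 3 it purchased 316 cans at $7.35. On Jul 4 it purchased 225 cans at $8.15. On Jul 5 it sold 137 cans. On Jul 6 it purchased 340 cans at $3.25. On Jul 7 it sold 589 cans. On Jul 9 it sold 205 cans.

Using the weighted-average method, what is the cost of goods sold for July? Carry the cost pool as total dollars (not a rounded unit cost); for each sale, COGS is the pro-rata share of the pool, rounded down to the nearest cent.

After Jul 2: 108 on hand, pool $766.80 (≈ $7.1000 each)
After Jul 3: 424 on hand, pool $3,089.40 (≈ $7.2863 each)
After Jul 4: 649 on hand, pool $4,923.15 (≈ $7.5857 each)
Jul 5, sell 137: 137/649 × $4,923.15 → $1,039.24
After Jul 6: 852 on hand, pool $4,988.91 (≈ $5.8555 each)
Jul 7, sell 589: 589/852 × $4,988.91 → $3,448.90
Jul 9, sell 205: 205/263 × $1,540.01 → $1,200.38
Total COGS = $1,039.24 + $3,448.90 + $1,200.38 = $5,688.52
Ending inventory (cost pool remaining) = $339.63

COGS = $5,688.52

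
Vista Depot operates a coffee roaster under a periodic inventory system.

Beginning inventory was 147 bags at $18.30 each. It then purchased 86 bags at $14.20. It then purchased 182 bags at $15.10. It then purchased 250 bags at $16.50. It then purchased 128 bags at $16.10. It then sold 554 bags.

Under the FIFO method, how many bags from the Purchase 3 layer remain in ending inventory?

111

Sale 1 (554) [FIFO — oldest first]: 147 @ $18.30 + 86 @ $14.20 + 182 @ $15.10 + 139 @ $16.50 = $8,953.00
Ending inventory: 111 @ $16.50 + 128 @ $16.10 = $3,892.30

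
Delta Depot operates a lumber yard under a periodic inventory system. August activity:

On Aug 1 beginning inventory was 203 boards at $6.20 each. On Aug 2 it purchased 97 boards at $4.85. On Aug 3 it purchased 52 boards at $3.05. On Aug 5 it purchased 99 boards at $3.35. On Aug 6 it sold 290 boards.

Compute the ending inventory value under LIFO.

Aug 6, 290 sold [LIFO — newest first]: 99 @ $3.35 + 52 @ $3.05 + 97 @ $4.85 + 42 @ $6.20 = $1,221.10
Ending inventory: 161 @ $6.20 = $998.20

Ending inventory = $998.20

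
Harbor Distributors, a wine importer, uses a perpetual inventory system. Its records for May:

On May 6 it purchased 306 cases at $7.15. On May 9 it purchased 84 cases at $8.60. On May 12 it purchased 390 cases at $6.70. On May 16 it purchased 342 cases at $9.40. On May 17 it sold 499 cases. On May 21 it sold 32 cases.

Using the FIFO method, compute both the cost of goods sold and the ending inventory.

COGS = $3,855.00; ending inventory = $4,883.10

May 17, 499 sold [FIFO — oldest first]: 306 @ $7.15 + 84 @ $8.60 + 109 @ $6.70 = $3,640.60
May 21, 32 sold [FIFO — oldest first]: 32 @ $6.70 = $214.40
Total COGS = $3,640.60 + $214.40 = $3,855.00
Ending inventory: 249 @ $6.70 + 342 @ $9.40 = $4,883.10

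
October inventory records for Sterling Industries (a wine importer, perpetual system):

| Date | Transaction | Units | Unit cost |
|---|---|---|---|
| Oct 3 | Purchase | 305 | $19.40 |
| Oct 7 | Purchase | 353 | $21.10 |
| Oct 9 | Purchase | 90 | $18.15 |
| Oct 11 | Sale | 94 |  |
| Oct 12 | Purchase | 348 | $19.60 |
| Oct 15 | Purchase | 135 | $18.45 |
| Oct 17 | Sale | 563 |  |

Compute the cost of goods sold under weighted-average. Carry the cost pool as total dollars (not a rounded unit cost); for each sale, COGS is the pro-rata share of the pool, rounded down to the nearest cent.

After Oct 3: 305 on hand, pool $5,917.00 (≈ $19.4000 each)
After Oct 7: 658 on hand, pool $13,365.30 (≈ $20.3120 each)
After Oct 9: 748 on hand, pool $14,998.80 (≈ $20.0519 each)
Oct 11, sell 94: 94/748 × $14,998.80 → $1,884.87
After Oct 12: 1002 on hand, pool $19,934.73 (≈ $19.8949 each)
After Oct 15: 1137 on hand, pool $22,425.48 (≈ $19.7234 each)
Oct 17, sell 563: 563/1137 × $22,425.48 → $11,104.26
Total COGS = $1,884.87 + $11,104.26 = $12,989.13
Ending inventory (cost pool remaining) = $11,321.22
Check: goods available $24,310.35 = COGS $12,989.13 + ending $11,321.22

COGS = $12,989.13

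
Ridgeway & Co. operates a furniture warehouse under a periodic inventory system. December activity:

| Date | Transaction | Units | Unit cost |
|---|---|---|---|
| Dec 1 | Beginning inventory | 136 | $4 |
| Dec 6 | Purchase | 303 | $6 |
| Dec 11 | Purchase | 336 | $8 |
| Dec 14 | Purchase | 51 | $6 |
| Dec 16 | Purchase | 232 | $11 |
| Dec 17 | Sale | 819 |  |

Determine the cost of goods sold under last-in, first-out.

COGS = $6,746

Dec 17, 819 sold [LIFO — newest first]: 232 @ $11 + 51 @ $6 + 336 @ $8 + 200 @ $6 = $6,746
Ending inventory: 136 @ $4 + 103 @ $6 = $1,162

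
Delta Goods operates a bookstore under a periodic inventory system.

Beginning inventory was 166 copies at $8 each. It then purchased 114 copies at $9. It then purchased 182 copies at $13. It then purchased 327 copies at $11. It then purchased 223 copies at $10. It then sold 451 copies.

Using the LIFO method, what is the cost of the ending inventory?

Sale 1 (451) [LIFO — newest first]: 223 @ $10 + 228 @ $11 = $4,738
Ending inventory: 166 @ $8 + 114 @ $9 + 182 @ $13 + 99 @ $11 = $5,809
Check: goods available $10,547 = COGS $4,738 + ending $5,809

Ending inventory = $5,809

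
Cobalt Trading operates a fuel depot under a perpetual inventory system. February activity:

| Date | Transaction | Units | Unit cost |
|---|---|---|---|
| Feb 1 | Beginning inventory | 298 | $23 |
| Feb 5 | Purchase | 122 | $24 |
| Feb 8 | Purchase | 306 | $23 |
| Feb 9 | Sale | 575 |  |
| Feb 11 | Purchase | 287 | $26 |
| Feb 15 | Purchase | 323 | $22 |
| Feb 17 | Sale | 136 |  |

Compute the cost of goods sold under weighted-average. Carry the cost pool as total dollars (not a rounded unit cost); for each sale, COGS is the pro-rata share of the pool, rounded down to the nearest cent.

After Feb 1: 298 on hand, pool $6,854.00 (≈ $23.0000 each)
After Feb 5: 420 on hand, pool $9,782.00 (≈ $23.2905 each)
After Feb 8: 726 on hand, pool $16,820.00 (≈ $23.1680 each)
Feb 9, sell 575: 575/726 × $16,820.00 → $13,321.62
After Feb 11: 438 on hand, pool $10,960.38 (≈ $25.0237 each)
After Feb 15: 761 on hand, pool $18,066.38 (≈ $23.7403 each)
Feb 17, sell 136: 136/761 × $18,066.38 → $3,228.68
Total COGS = $13,321.62 + $3,228.68 = $16,550.30
Ending inventory (cost pool remaining) = $14,837.70

COGS = $16,550.30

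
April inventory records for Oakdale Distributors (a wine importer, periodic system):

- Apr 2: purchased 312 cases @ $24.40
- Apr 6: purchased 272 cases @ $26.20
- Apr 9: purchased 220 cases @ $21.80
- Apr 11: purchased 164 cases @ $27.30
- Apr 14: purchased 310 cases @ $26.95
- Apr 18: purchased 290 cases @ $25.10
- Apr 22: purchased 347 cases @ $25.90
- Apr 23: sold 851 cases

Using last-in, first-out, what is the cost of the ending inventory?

Ending inventory = $26,599.60

Apr 23, 851 sold [LIFO — newest first]: 347 @ $25.90 + 290 @ $25.10 + 214 @ $26.95 = $22,033.60
Ending inventory: 312 @ $24.40 + 272 @ $26.20 + 220 @ $21.80 + 164 @ $27.30 + 96 @ $26.95 = $26,599.60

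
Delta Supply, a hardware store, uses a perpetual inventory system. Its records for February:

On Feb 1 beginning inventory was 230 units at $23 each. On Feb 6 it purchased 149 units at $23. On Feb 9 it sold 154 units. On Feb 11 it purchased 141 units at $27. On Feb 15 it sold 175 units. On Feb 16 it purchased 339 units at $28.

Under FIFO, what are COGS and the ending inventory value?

Feb 9, 154 sold [FIFO — oldest first]: 154 @ $23 = $3,542
Feb 15, 175 sold [FIFO — oldest first]: 76 @ $23 + 99 @ $23 = $4,025
Total COGS = $3,542 + $4,025 = $7,567
Ending inventory: 50 @ $23 + 141 @ $27 + 339 @ $28 = $14,449
Check: goods available $22,016 = COGS $7,567 + ending $14,449

COGS = $7,567; ending inventory = $14,449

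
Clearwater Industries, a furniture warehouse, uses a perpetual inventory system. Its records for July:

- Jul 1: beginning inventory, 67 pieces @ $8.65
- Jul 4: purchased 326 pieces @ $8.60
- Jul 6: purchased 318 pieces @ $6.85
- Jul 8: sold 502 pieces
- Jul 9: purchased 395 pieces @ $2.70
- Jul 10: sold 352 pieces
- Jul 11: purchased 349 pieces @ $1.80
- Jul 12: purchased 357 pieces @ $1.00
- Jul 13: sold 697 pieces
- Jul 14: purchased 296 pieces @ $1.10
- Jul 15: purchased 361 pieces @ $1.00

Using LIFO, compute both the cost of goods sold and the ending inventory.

COGS = $5,680.10; ending inventory = $2,619.65

Jul 8, 502 sold [LIFO — newest first]: 318 @ $6.85 + 184 @ $8.60 = $3,760.70
Jul 10, 352 sold [LIFO — newest first]: 352 @ $2.70 = $950.40
Jul 13, 697 sold [LIFO — newest first]: 357 @ $1.00 + 340 @ $1.80 = $969.00
Total COGS = $3,760.70 + $950.40 + $969.00 = $5,680.10
Ending inventory: 67 @ $8.65 + 142 @ $8.60 + 43 @ $2.70 + 9 @ $1.80 + 296 @ $1.10 + 361 @ $1.00 = $2,619.65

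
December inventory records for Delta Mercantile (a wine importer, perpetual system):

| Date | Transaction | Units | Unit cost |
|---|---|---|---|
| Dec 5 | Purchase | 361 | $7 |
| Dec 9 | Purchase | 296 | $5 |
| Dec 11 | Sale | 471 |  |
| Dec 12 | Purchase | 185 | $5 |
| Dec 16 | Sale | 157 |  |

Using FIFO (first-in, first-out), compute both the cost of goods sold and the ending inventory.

COGS = $3,862; ending inventory = $1,070

Dec 11, 471 sold [FIFO — oldest first]: 361 @ $7 + 110 @ $5 = $3,077
Dec 16, 157 sold [FIFO — oldest first]: 157 @ $5 = $785
Total COGS = $3,077 + $785 = $3,862
Ending inventory: 29 @ $5 + 185 @ $5 = $1,070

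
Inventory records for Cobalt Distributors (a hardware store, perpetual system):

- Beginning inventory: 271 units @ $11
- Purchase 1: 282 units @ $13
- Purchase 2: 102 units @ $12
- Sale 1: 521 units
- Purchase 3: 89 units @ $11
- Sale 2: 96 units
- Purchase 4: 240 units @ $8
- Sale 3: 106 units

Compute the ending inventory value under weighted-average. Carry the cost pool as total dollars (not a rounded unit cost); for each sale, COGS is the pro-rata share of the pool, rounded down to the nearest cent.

Ending inventory = $2,414.16

After Beginning: 271 on hand, pool $2,981.00 (≈ $11.0000 each)
After Purchase 1: 553 on hand, pool $6,647.00 (≈ $12.0199 each)
After Purchase 2: 655 on hand, pool $7,871.00 (≈ $12.0168 each)
Sale 1, sell 521: 521/655 × $7,871.00 → $6,260.74
After Purchase 3: 223 on hand, pool $2,589.26 (≈ $11.6110 each)
Sale 2, sell 96: 96/223 × $2,589.26 → $1,114.65
After Purchase 4: 367 on hand, pool $3,394.61 (≈ $9.2496 each)
Sale 3, sell 106: 106/367 × $3,394.61 → $980.45
Total COGS = $6,260.74 + $1,114.65 + $980.45 = $8,355.84
Ending inventory (cost pool remaining) = $2,414.16
Check: goods available $10,770.00 = COGS $8,355.84 + ending $2,414.16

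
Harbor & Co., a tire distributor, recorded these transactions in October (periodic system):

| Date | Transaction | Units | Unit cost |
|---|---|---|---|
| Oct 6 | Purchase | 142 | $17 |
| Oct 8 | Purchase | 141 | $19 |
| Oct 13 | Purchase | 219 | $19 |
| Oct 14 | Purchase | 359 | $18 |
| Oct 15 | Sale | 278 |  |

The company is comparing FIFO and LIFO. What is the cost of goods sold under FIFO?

FIFO COGS: 142 @ $17 + 136 @ $19 = $4,998
LIFO COGS: 278 @ $18 = $5,004

COGS = $4,998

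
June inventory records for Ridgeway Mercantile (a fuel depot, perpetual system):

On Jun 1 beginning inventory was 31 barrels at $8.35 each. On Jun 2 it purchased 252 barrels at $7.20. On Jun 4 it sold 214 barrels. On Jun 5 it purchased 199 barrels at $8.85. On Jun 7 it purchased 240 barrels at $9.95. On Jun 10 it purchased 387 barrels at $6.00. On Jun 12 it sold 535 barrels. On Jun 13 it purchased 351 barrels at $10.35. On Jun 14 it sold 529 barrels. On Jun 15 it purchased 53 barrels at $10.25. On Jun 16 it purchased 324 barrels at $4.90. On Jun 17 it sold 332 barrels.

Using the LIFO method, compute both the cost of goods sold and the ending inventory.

COGS = $12,314.35; ending inventory = $1,993.75

Jun 4, 214 sold [LIFO — newest first]: 214 @ $7.20 = $1,540.80
Jun 12, 535 sold [LIFO — newest first]: 387 @ $6.00 + 148 @ $9.95 = $3,794.60
Jun 14, 529 sold [LIFO — newest first]: 351 @ $10.35 + 92 @ $9.95 + 86 @ $8.85 = $5,309.35
Jun 17, 332 sold [LIFO — newest first]: 324 @ $4.90 + 8 @ $10.25 = $1,669.60
Total COGS = $1,540.80 + $3,794.60 + $5,309.35 + $1,669.60 = $12,314.35
Ending inventory: 31 @ $8.35 + 38 @ $7.20 + 113 @ $8.85 + 45 @ $10.25 = $1,993.75
Check: goods available $14,308.10 = COGS $12,314.35 + ending $1,993.75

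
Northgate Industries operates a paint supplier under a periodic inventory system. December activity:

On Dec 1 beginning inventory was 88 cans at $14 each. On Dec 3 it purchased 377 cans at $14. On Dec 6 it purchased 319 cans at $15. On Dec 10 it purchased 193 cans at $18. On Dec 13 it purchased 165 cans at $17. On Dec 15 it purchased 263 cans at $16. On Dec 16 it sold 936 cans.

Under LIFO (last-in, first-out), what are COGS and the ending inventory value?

COGS = $15,212; ending inventory = $6,570

Dec 16, 936 sold [LIFO — newest first]: 263 @ $16 + 165 @ $17 + 193 @ $18 + 315 @ $15 = $15,212
Ending inventory: 88 @ $14 + 377 @ $14 + 4 @ $15 = $6,570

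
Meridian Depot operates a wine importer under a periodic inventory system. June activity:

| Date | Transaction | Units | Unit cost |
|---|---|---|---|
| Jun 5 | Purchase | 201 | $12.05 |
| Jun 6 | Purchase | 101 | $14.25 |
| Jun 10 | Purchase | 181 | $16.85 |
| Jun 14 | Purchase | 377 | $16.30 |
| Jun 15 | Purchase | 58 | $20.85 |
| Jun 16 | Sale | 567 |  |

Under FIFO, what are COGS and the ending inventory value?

Jun 16, 567 sold [FIFO — oldest first]: 201 @ $12.05 + 101 @ $14.25 + 181 @ $16.85 + 84 @ $16.30 = $8,280.35
Ending inventory: 293 @ $16.30 + 58 @ $20.85 = $5,985.20
Check: goods available $14,265.55 = COGS $8,280.35 + ending $5,985.20

COGS = $8,280.35; ending inventory = $5,985.20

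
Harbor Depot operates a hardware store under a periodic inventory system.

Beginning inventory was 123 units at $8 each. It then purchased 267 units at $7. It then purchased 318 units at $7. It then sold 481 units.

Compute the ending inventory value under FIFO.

Sale 1 (481) [FIFO — oldest first]: 123 @ $8 + 267 @ $7 + 91 @ $7 = $3,490
Ending inventory: 227 @ $7 = $1,589

Ending inventory = $1,589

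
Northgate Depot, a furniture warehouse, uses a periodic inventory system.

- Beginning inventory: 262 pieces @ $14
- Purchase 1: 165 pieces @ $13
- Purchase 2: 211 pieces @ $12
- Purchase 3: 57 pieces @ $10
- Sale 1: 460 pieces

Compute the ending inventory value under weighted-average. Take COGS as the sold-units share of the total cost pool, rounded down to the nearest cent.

Sale 1, sell 460: 460/695 × $8,915.00 → $5,900.57
Ending inventory (cost pool remaining) = $3,014.43

Ending inventory = $3,014.43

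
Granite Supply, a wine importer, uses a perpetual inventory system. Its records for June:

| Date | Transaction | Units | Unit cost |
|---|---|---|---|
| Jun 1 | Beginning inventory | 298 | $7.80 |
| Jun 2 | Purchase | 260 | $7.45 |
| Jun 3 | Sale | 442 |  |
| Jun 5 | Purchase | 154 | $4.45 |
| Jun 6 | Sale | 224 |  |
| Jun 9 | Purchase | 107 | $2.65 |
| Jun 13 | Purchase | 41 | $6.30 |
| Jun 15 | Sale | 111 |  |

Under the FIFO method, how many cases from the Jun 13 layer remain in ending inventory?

41

Jun 3, 442 sold [FIFO — oldest first]: 298 @ $7.80 + 144 @ $7.45 = $3,397.20
Jun 6, 224 sold [FIFO — oldest first]: 116 @ $7.45 + 108 @ $4.45 = $1,344.80
Jun 15, 111 sold [FIFO — oldest first]: 46 @ $4.45 + 65 @ $2.65 = $376.95
Total COGS = $3,397.20 + $1,344.80 + $376.95 = $5,118.95
Ending inventory: 42 @ $2.65 + 41 @ $6.30 = $369.60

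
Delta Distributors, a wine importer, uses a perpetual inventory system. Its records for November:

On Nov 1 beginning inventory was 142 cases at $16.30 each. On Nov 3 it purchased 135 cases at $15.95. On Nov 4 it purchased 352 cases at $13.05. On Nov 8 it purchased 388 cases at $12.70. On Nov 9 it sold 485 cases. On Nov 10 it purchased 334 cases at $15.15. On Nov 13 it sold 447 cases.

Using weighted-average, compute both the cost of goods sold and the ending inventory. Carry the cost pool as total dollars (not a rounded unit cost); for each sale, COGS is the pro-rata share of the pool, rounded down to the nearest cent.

COGS = $13,060.31; ending inventory = $5,988.84

After Nov 1: 142 on hand, pool $2,314.60 (≈ $16.3000 each)
After Nov 3: 277 on hand, pool $4,467.85 (≈ $16.1294 each)
After Nov 4: 629 on hand, pool $9,061.45 (≈ $14.4061 each)
After Nov 8: 1017 on hand, pool $13,989.05 (≈ $13.7552 each)
Nov 9, sell 485: 485/1017 × $13,989.05 → $6,671.27
After Nov 10: 866 on hand, pool $12,377.88 (≈ $14.2932 each)
Nov 13, sell 447: 447/866 × $12,377.88 → $6,389.04
Total COGS = $6,671.27 + $6,389.04 = $13,060.31
Ending inventory (cost pool remaining) = $5,988.84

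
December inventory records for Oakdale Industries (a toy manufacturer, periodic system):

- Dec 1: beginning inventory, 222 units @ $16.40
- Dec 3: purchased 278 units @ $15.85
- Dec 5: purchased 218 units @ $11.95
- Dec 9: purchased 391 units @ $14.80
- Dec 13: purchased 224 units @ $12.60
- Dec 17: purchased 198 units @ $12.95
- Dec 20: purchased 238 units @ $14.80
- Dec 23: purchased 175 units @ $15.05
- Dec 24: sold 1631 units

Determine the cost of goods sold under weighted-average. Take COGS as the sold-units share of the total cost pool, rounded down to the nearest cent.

COGS = $23,476.37

Dec 24, sell 1631: 1631/1944 × $27,981.65 → $23,476.37
Ending inventory (cost pool remaining) = $4,505.28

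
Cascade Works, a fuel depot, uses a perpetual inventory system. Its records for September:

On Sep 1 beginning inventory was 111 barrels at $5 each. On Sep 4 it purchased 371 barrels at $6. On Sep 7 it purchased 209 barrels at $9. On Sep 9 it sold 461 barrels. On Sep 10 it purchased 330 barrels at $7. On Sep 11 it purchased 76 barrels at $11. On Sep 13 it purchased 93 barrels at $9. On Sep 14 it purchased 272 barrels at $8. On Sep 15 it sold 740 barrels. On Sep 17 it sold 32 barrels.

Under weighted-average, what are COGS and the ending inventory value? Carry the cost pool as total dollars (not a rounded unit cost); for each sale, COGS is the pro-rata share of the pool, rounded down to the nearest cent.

COGS = $9,056.99; ending inventory = $1,764.01

After Sep 1: 111 on hand, pool $555.00 (≈ $5.0000 each)
After Sep 4: 482 on hand, pool $2,781.00 (≈ $5.7697 each)
After Sep 7: 691 on hand, pool $4,662.00 (≈ $6.7467 each)
Sep 9, sell 461: 461/691 × $4,662.00 → $3,110.24
After Sep 10: 560 on hand, pool $3,861.76 (≈ $6.8960 each)
After Sep 11: 636 on hand, pool $4,697.76 (≈ $7.3864 each)
After Sep 13: 729 on hand, pool $5,534.76 (≈ $7.5923 each)
After Sep 14: 1001 on hand, pool $7,710.76 (≈ $7.7031 each)
Sep 15, sell 740: 740/1001 × $7,710.76 → $5,700.26
Sep 17, sell 32: 32/261 × $2,010.50 → $246.49
Total COGS = $3,110.24 + $5,700.26 + $246.49 = $9,056.99
Ending inventory (cost pool remaining) = $1,764.01
Check: goods available $10,821.00 = COGS $9,056.99 + ending $1,764.01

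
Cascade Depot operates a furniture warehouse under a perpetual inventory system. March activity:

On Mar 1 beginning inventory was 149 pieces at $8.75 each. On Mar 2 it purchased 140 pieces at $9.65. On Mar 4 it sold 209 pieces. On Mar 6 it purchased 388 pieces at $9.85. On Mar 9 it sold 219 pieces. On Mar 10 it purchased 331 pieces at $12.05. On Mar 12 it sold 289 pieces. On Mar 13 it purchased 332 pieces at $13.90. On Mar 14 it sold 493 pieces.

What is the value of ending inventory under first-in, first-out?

Mar 4, 209 sold [FIFO — oldest first]: 149 @ $8.75 + 60 @ $9.65 = $1,882.75
Mar 9, 219 sold [FIFO — oldest first]: 80 @ $9.65 + 139 @ $9.85 = $2,141.15
Mar 12, 289 sold [FIFO — oldest first]: 249 @ $9.85 + 40 @ $12.05 = $2,934.65
Mar 14, 493 sold [FIFO — oldest first]: 291 @ $12.05 + 202 @ $13.90 = $6,314.35
Total COGS = $1,882.75 + $2,141.15 + $2,934.65 + $6,314.35 = $13,272.90
Ending inventory: 130 @ $13.90 = $1,807.00

Ending inventory = $1,807.00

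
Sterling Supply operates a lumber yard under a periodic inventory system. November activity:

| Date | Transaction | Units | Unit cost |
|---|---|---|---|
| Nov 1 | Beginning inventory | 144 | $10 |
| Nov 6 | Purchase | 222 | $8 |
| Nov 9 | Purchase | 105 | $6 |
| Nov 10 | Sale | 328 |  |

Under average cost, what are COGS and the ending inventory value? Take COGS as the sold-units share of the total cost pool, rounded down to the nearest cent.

Nov 10, sell 328: 328/471 × $3,846.00 → $2,678.31
Ending inventory (cost pool remaining) = $1,167.69

COGS = $2,678.31; ending inventory = $1,167.69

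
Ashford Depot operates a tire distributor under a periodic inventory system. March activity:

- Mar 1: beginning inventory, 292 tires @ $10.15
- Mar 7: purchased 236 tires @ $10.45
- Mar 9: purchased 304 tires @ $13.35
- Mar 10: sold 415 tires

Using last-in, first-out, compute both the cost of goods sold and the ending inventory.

Mar 10, 415 sold [LIFO — newest first]: 304 @ $13.35 + 111 @ $10.45 = $5,218.35
Ending inventory: 292 @ $10.15 + 125 @ $10.45 = $4,270.05

COGS = $5,218.35; ending inventory = $4,270.05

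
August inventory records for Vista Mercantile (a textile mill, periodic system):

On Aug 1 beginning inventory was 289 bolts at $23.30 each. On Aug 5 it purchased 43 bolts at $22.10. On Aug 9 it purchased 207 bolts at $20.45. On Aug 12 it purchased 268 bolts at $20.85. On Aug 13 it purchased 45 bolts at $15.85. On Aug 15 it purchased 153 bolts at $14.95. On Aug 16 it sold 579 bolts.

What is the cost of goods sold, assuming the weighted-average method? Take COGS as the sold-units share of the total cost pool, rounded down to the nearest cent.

COGS = $11,813.64

Aug 16, sell 579: 579/1005 × $20,505.55 → $11,813.64
Ending inventory (cost pool remaining) = $8,691.91
Check: goods available $20,505.55 = COGS $11,813.64 + ending $8,691.91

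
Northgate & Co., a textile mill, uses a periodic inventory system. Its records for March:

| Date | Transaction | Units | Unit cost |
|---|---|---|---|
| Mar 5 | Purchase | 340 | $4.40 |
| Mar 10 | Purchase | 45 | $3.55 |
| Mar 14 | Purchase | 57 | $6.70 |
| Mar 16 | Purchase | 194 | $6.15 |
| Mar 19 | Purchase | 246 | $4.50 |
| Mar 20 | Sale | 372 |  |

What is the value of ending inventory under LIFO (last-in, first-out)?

Ending inventory = $2,455.85

Mar 20, 372 sold [LIFO — newest first]: 246 @ $4.50 + 126 @ $6.15 = $1,881.90
Ending inventory: 340 @ $4.40 + 45 @ $3.55 + 57 @ $6.70 + 68 @ $6.15 = $2,455.85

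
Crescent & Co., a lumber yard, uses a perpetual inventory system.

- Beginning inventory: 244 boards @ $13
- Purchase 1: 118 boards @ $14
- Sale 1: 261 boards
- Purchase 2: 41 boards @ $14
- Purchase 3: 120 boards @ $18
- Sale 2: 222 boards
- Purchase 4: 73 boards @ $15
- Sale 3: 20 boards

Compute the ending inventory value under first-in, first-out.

Sale 1 (261) [FIFO — oldest first]: 244 @ $13 + 17 @ $14 = $3,410
Sale 2 (222) [FIFO — oldest first]: 101 @ $14 + 41 @ $14 + 80 @ $18 = $3,428
Sale 3 (20) [FIFO — oldest first]: 20 @ $18 = $360
Total COGS = $3,410 + $3,428 + $360 = $7,198
Ending inventory: 20 @ $18 + 73 @ $15 = $1,455

Ending inventory = $1,455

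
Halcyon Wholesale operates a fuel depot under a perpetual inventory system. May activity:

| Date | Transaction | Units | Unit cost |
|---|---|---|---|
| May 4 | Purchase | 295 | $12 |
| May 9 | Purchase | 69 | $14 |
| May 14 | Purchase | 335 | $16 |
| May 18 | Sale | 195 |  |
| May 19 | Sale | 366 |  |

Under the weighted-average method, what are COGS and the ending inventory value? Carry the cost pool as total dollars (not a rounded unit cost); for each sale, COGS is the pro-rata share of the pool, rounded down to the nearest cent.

COGS = $7,918.20; ending inventory = $1,947.80

After May 4: 295 on hand, pool $3,540.00 (≈ $12.0000 each)
After May 9: 364 on hand, pool $4,506.00 (≈ $12.3791 each)
After May 14: 699 on hand, pool $9,866.00 (≈ $14.1144 each)
May 18, sell 195: 195/699 × $9,866.00 → $2,752.31
May 19, sell 366: 366/504 × $7,113.69 → $5,165.89
Total COGS = $2,752.31 + $5,165.89 = $7,918.20
Ending inventory (cost pool remaining) = $1,947.80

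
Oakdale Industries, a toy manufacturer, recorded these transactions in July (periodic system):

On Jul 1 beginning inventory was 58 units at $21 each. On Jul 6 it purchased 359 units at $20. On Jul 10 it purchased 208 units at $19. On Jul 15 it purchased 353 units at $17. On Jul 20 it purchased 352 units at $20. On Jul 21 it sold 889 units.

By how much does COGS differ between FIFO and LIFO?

FIFO COGS: 58 @ $21 + 359 @ $20 + 208 @ $19 + 264 @ $17 = $16,838
LIFO COGS: 352 @ $20 + 353 @ $17 + 184 @ $19 = $16,537
Difference = |$16,838 − $16,537| = $301

$301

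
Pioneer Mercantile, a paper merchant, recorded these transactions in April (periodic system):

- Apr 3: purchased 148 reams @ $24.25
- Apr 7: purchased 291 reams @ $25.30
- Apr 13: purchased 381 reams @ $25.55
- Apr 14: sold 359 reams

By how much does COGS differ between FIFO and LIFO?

FIFO COGS: 148 @ $24.25 + 211 @ $25.30 = $8,927.30
LIFO COGS: 359 @ $25.55 = $9,172.45
Difference = |$8,927.30 − $9,172.45| = $245.15

$245.15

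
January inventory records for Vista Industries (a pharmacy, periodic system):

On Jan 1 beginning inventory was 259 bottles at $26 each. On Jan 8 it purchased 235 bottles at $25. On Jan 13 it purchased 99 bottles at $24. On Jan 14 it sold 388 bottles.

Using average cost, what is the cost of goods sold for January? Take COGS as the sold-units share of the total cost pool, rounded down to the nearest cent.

COGS = $9,804.68

Jan 14, sell 388: 388/593 × $14,985.00 → $9,804.68
Ending inventory (cost pool remaining) = $5,180.32
Check: goods available $14,985.00 = COGS $9,804.68 + ending $5,180.32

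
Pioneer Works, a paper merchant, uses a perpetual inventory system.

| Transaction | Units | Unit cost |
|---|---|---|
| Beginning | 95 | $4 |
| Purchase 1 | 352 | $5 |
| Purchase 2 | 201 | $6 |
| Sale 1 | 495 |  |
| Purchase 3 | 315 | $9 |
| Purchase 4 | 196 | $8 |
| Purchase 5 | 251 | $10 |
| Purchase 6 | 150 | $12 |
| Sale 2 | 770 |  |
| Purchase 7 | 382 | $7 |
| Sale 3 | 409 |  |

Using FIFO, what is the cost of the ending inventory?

Ending inventory = $1,876

Sale 1 (495) [FIFO — oldest first]: 95 @ $4 + 352 @ $5 + 48 @ $6 = $2,428
Sale 2 (770) [FIFO — oldest first]: 153 @ $6 + 315 @ $9 + 196 @ $8 + 106 @ $10 = $6,381
Sale 3 (409) [FIFO — oldest first]: 145 @ $10 + 150 @ $12 + 114 @ $7 = $4,048
Total COGS = $2,428 + $6,381 + $4,048 = $12,857
Ending inventory: 268 @ $7 = $1,876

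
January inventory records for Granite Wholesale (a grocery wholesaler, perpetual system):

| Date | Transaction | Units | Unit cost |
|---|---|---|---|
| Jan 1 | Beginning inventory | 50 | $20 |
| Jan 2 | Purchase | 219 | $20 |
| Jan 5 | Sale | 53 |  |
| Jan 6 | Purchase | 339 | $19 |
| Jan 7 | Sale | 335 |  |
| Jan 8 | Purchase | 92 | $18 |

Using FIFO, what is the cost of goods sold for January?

Jan 5, 53 sold [FIFO — oldest first]: 50 @ $20 + 3 @ $20 = $1,060
Jan 7, 335 sold [FIFO — oldest first]: 216 @ $20 + 119 @ $19 = $6,581
Total COGS = $1,060 + $6,581 = $7,641
Ending inventory: 220 @ $19 + 92 @ $18 = $5,836

COGS = $7,641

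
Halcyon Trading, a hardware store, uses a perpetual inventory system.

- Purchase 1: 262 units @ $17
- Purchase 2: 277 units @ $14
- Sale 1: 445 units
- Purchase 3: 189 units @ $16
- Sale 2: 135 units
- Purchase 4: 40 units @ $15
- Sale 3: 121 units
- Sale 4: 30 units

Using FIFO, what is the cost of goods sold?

COGS = $11,401

Sale 1 (445) [FIFO — oldest first]: 262 @ $17 + 183 @ $14 = $7,016
Sale 2 (135) [FIFO — oldest first]: 94 @ $14 + 41 @ $16 = $1,972
Sale 3 (121) [FIFO — oldest first]: 121 @ $16 = $1,936
Sale 4 (30) [FIFO — oldest first]: 27 @ $16 + 3 @ $15 = $477
Total COGS = $7,016 + $1,972 + $1,936 + $477 = $11,401
Ending inventory: 37 @ $15 = $555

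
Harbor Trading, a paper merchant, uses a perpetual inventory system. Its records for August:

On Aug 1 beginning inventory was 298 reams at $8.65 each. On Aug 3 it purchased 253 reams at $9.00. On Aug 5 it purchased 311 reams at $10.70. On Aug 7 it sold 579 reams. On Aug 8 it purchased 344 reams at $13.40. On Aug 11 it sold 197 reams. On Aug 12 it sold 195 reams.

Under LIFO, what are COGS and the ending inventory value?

COGS = $10,759.25; ending inventory = $2,032.75

Aug 7, 579 sold [LIFO — newest first]: 311 @ $10.70 + 253 @ $9.00 + 15 @ $8.65 = $5,734.45
Aug 11, 197 sold [LIFO — newest first]: 197 @ $13.40 = $2,639.80
Aug 12, 195 sold [LIFO — newest first]: 147 @ $13.40 + 48 @ $8.65 = $2,385.00
Total COGS = $5,734.45 + $2,639.80 + $2,385.00 = $10,759.25
Ending inventory: 235 @ $8.65 = $2,032.75
Check: goods available $12,792.00 = COGS $10,759.25 + ending $2,032.75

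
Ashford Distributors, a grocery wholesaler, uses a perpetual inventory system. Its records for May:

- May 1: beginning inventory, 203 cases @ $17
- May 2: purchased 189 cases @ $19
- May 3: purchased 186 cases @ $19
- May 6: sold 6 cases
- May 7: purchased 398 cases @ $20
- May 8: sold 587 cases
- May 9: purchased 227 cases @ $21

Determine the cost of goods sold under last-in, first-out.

May 6, 6 sold [LIFO — newest first]: 6 @ $19 = $114
May 8, 587 sold [LIFO — newest first]: 398 @ $20 + 180 @ $19 + 9 @ $19 = $11,551
Total COGS = $114 + $11,551 = $11,665
Ending inventory: 203 @ $17 + 180 @ $19 + 227 @ $21 = $11,638

COGS = $11,665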